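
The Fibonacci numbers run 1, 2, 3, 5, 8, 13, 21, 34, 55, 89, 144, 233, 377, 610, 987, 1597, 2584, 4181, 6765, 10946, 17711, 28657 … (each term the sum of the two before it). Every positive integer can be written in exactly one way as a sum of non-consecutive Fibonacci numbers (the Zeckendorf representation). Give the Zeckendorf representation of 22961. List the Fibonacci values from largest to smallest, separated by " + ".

17711 + 4181 + 987 + 55 + 21 + 5 + 1

largest Fibonacci ≤ 22961 is 17711; 22961 − 17711 = 5250
largest Fibonacci ≤ 5250 is 4181; 5250 − 4181 = 1069
largest Fibonacci ≤ 1069 is 987; 1069 − 987 = 82
largest Fibonacci ≤ 82 is 55; 82 − 55 = 27
largest Fibonacci ≤ 27 is 21; 27 − 21 = 6
largest Fibonacci ≤ 6 is 5; 6 − 5 = 1
largest Fibonacci ≤ 1 is 1; 1 − 1 = 0
So 22961 = 17711 + 4181 + 987 + 55 + 21 + 5 + 1, with no two terms consecutive in the sequence.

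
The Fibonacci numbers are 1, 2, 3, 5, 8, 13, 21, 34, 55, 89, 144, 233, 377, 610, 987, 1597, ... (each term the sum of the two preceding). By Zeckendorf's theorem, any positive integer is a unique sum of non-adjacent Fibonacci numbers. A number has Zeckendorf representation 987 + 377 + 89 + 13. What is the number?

1466

987 + 377 + 89 + 13 = 1466.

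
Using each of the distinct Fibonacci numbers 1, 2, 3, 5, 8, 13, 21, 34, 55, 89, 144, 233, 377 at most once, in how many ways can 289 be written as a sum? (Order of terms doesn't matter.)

8

289 = 233+55+1 = 233+34+21+1 = 144+89+55+1 = … (5 more), for 8 in all.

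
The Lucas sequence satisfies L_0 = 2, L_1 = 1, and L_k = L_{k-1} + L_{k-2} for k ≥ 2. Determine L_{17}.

3571

Iterating the recurrence up to L_{11} = 199 and L_{10} = 123:
L_{12} = L_{11} + L_{10} = 199 + 123 = 322
L_{13} = L_{12} + L_{11} = 322 + 199 = 521
L_{14} = L_{13} + L_{12} = 521 + 322 = 843
L_{15} = L_{14} + L_{13} = 843 + 521 = 1364
L_{16} = L_{15} + L_{14} = 1364 + 843 = 2207
L_{17} = L_{16} + L_{15} = 2207 + 1364 = 3571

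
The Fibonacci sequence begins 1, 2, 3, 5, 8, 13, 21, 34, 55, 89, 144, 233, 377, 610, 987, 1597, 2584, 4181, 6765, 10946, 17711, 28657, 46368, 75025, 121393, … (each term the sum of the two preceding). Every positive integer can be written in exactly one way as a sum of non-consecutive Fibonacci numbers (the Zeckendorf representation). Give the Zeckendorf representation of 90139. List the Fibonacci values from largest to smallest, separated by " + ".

75025 + 10946 + 2584 + 987 + 377 + 144 + 55 + 21

Repeatedly subtract the largest Fibonacci number that fits:
75025 ≤ 90139 < 121393, so take 75025; remainder 15114
10946 ≤ 15114 < 17711, so take 10946; remainder 4168
2584 ≤ 4168 < 4181, so take 2584; remainder 1584
987 ≤ 1584 < 1597, so take 987; remainder 597
377 ≤ 597 < 610, so take 377; remainder 220
144 ≤ 220 < 233, so take 144; remainder 76
55 ≤ 76 < 89, so take 55; remainder 21
21 ≤ 21 < 34, so take 21; remainder 0
So 90139 = 75025 + 10946 + 2584 + 987 + 377 + 144 + 55 + 21, with no two terms consecutive in the sequence.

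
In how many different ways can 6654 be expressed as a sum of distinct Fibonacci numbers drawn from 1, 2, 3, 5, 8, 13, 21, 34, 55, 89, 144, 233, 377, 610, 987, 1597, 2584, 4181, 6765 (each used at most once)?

9

6654 = 4181+1597+610+233+21+8+3+1 = 4181+1597+610+144+89+21+8+3+1 = 4181+1597+610+144+55+34+21+8+3+1 = 4181+1597+377+233+144+89+21+8+3+1 = … (5 more), for 9 in all.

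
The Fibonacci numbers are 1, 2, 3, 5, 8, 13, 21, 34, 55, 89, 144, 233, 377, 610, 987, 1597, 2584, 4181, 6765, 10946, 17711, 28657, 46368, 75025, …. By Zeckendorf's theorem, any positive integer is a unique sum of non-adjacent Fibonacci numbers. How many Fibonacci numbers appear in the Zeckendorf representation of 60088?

8

60088 − 46368 = 13720
13720 − 10946 = 2774
2774 − 2584 = 190
190 − 144 = 46
46 − 34 = 12
12 − 8 = 4
4 − 3 = 1
1 − 1 = 0
60088 = 46368 + 10946 + 2584 + 144 + 34 + 8 + 3 + 1, which has 8 terms.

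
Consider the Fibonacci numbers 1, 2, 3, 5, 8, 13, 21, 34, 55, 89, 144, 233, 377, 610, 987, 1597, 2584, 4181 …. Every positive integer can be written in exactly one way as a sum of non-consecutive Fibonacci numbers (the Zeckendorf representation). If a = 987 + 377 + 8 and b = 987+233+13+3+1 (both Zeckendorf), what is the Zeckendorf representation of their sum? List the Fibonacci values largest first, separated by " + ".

The two numbers are 1372 and 1237, so their sum is 2609.
2584 ≤ 2609 < 4181, so take 2584; remainder 25
21 ≤ 25 < 34, so take 21; remainder 4
3 ≤ 4 < 5, so take 3; remainder 1
1 ≤ 1 < 2, so take 1; remainder 0

2584 + 21 + 3 + 1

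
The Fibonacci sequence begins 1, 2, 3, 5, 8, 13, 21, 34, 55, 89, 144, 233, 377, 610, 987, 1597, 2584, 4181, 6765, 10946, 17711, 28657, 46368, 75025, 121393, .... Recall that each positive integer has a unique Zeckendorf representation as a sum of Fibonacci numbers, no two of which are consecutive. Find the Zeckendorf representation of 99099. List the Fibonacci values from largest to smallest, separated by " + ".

75025 + 17711 + 4181 + 1597 + 377 + 144 + 55 + 8 + 1

Greedy algorithm:
largest Fibonacci ≤ 99099 is 75025; 99099 − 75025 = 24074
largest Fibonacci ≤ 24074 is 17711; 24074 − 17711 = 6363
largest Fibonacci ≤ 6363 is 4181; 6363 − 4181 = 2182
largest Fibonacci ≤ 2182 is 1597; 2182 − 1597 = 585
largest Fibonacci ≤ 585 is 377; 585 − 377 = 208
largest Fibonacci ≤ 208 is 144; 208 − 144 = 64
largest Fibonacci ≤ 64 is 55; 64 − 55 = 9
largest Fibonacci ≤ 9 is 8; 9 − 8 = 1
largest Fibonacci ≤ 1 is 1; 1 − 1 = 0
So 99099 = 75025 + 17711 + 4181 + 1597 + 377 + 144 + 55 + 8 + 1, with no two terms consecutive in the sequence.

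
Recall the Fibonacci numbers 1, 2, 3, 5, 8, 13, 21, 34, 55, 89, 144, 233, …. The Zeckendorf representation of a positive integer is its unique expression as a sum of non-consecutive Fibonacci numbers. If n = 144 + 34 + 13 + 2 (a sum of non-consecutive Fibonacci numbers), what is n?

193

144 + 34 + 13 + 2 = 193.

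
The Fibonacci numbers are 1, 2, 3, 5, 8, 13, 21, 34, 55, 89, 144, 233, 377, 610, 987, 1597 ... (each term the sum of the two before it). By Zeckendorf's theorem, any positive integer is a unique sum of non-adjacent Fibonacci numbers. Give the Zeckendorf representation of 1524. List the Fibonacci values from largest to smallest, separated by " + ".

987 ≤ 1524 < 1597, so take 987; remainder 537
377 ≤ 537 < 610, so take 377; remainder 160
144 ≤ 160 < 233, so take 144; remainder 16
13 ≤ 16 < 21, so take 13; remainder 3
3 ≤ 3 < 5, so take 3; remainder 0
So 1524 = 987 + 377 + 144 + 13 + 3, with no two terms consecutive in the sequence.

987 + 377 + 144 + 13 + 3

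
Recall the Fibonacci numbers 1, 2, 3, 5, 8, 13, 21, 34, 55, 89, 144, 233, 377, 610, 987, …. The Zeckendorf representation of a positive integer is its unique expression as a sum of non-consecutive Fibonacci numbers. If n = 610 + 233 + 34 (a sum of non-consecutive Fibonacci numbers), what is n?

610 + 233 + 34 = 877.

877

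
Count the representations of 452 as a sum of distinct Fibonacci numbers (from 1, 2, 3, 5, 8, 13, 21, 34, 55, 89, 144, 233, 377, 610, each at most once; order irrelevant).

5

Each representation comes from the Zeckendorf form by replacing some F_k with F_{k−1} + F_{k−2} where possible.
452 = 377+55+13+5+2 = 377+34+21+13+5+2 = 233+144+55+13+5+2 = 233+144+34+21+13+5+2 = 233+89+55+34+21+13+5+2 — 5 representations.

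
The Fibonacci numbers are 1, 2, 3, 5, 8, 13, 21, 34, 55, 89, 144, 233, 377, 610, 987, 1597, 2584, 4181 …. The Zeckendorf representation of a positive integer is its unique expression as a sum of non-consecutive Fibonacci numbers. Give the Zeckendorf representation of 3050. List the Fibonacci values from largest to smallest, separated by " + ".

Greedy algorithm:
largest Fibonacci ≤ 3050 is 2584; 3050 − 2584 = 466
largest Fibonacci ≤ 466 is 377; 466 − 377 = 89
largest Fibonacci ≤ 89 is 89; 89 − 89 = 0
So 3050 = 2584 + 377 + 89, with no two terms consecutive in the sequence.

2584 + 377 + 89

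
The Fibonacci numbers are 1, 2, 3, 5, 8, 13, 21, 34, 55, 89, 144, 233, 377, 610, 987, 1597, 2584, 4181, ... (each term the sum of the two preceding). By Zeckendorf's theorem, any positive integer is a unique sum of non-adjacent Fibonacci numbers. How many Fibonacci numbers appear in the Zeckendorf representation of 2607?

largest Fibonacci ≤ 2607 is 2584; 2607 − 2584 = 23
largest Fibonacci ≤ 23 is 21; 23 − 21 = 2
largest Fibonacci ≤ 2 is 2; 2 − 2 = 0
2607 = 2584 + 21 + 2, which has 3 terms.

3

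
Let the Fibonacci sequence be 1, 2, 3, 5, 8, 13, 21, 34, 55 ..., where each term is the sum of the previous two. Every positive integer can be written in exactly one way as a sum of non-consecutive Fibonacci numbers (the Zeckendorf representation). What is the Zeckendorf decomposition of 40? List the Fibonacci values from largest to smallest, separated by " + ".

34 + 5 + 1

Greedy algorithm:
34 ≤ 40 < 55, so take 34; remainder 6
5 ≤ 6 < 8, so take 5; remainder 1
1 ≤ 1 < 2, so take 1; remainder 0
So 40 = 34 + 5 + 1, with no two terms consecutive in the sequence.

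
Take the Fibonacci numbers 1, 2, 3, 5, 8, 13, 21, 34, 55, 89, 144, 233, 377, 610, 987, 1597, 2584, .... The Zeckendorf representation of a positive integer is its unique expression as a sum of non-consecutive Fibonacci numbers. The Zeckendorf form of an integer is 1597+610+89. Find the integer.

1597+610+89 = 2296.

2296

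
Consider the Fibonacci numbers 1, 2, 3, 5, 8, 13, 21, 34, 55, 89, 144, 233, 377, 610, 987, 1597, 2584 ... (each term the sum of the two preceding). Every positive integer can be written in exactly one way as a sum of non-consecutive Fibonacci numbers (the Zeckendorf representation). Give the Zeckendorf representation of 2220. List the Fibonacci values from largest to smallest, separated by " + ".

take 1597 (≤ 2220); 2220 − 1597 = 623
take 610 (≤ 623); 623 − 610 = 13
take 13 (≤ 13); 13 − 13 = 0
So 2220 = 1597 + 610 + 13, with no two terms consecutive in the sequence.

1597 + 610 + 13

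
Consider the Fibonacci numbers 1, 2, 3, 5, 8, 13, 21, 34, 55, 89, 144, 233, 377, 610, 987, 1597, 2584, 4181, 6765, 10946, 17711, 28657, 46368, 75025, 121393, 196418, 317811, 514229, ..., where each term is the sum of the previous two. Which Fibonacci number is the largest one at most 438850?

317811 ≤ 438850 < 514229, so the largest Fibonacci number not exceeding 438850 is 317811.

317811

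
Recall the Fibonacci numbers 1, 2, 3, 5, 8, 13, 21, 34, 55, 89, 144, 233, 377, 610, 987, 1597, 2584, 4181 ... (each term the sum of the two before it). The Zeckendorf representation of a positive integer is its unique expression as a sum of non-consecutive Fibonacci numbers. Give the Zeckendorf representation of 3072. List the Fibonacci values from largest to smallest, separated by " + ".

2584 + 377 + 89 + 21 + 1

3072 − 2584 = 488
488 − 377 = 111
111 − 89 = 22
22 − 21 = 1
1 − 1 = 0
So 3072 = 2584 + 377 + 89 + 21 + 1, with no two terms consecutive in the sequence.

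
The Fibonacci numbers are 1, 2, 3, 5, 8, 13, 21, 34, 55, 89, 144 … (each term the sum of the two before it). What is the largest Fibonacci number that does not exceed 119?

89

89 ≤ 119 < 144, so the largest Fibonacci number not exceeding 119 is 89.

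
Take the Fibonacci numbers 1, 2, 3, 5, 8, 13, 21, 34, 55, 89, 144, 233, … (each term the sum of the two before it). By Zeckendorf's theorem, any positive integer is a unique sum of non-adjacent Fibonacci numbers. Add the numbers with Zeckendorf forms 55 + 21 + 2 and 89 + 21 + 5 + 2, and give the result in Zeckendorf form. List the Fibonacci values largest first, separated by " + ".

144 + 34 + 13 + 3 + 1

The two numbers are 78 and 117, so their sum is 195.
Repeatedly subtract the largest Fibonacci number that fits:
largest Fibonacci ≤ 195 is 144; 195 − 144 = 51
largest Fibonacci ≤ 51 is 34; 51 − 34 = 17
largest Fibonacci ≤ 17 is 13; 17 − 13 = 4
largest Fibonacci ≤ 4 is 3; 4 − 3 = 1
largest Fibonacci ≤ 1 is 1; 1 − 1 = 0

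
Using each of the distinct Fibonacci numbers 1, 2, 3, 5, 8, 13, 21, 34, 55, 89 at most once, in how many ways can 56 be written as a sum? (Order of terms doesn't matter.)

Each representation comes from the Zeckendorf form by replacing some F_k with F_{k−1} + F_{k−2} where possible.
56 = 55+1 = 34+21+1 = 34+13+8+1 = 34+13+5+3+1 — 4 representations.

4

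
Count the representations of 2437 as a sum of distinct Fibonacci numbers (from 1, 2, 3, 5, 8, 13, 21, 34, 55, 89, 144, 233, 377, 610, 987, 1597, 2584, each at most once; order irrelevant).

Each representation comes from the Zeckendorf form by replacing some F_k with F_{k−1} + F_{k−2} where possible.
2437 = 1597+610+144+55+21+8+2 = 1597+610+144+55+21+5+3+2 = 1597+377+233+144+55+21+8+2 = … (12 more), for 15 in all.

15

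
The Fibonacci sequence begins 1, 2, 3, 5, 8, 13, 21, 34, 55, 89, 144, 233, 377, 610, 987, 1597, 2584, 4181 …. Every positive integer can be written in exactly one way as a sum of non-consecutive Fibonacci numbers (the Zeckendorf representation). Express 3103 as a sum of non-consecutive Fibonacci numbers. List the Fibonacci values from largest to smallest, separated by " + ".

2584 + 377 + 89 + 34 + 13 + 5 + 1

Greedy algorithm:
take 2584 (≤ 3103); 3103 − 2584 = 519
take 377 (≤ 519); 519 − 377 = 142
take 89 (≤ 142); 142 − 89 = 53
take 34 (≤ 53); 53 − 34 = 19
take 13 (≤ 19); 19 − 13 = 6
take 5 (≤ 6); 6 − 5 = 1
take 1 (≤ 1); 1 − 1 = 0
So 3103 = 2584 + 377 + 89 + 34 + 13 + 5 + 1, with no two terms consecutive in the sequence.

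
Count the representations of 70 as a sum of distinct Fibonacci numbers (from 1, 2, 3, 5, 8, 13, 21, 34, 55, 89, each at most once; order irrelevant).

4

Each representation comes from the Zeckendorf form by replacing some F_k with F_{k−1} + F_{k−2} where possible.
70 = 55+13+2 = 55+8+5+2 = 34+21+13+2 = 34+21+8+5+2 — 4 representations.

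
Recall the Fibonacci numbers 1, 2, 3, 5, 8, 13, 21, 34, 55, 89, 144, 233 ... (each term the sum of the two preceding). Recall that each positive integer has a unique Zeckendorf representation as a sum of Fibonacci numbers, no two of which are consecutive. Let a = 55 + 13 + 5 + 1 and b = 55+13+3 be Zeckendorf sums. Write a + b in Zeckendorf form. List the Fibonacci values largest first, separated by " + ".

144 + 1

The two numbers are 74 and 71, so their sum is 145.
145: greatest Fibonacci not exceeding it is 144, leaving 1
1: greatest Fibonacci not exceeding it is 1, leaving 0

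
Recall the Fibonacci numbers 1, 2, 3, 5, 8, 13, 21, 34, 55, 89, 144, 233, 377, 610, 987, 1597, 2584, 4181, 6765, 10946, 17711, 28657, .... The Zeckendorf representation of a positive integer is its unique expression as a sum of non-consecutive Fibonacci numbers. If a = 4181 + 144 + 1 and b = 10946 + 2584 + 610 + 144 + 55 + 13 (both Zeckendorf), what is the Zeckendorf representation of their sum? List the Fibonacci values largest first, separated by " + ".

17711 + 610 + 233 + 89 + 34 + 1

The two numbers are 4326 and 14352, so their sum is 18678.
Greedy algorithm:
largest Fibonacci ≤ 18678 is 17711; 18678 − 17711 = 967
largest Fibonacci ≤ 967 is 610; 967 − 610 = 357
largest Fibonacci ≤ 357 is 233; 357 − 233 = 124
largest Fibonacci ≤ 124 is 89; 124 − 89 = 35
largest Fibonacci ≤ 35 is 34; 35 − 34 = 1
largest Fibonacci ≤ 1 is 1; 1 − 1 = 0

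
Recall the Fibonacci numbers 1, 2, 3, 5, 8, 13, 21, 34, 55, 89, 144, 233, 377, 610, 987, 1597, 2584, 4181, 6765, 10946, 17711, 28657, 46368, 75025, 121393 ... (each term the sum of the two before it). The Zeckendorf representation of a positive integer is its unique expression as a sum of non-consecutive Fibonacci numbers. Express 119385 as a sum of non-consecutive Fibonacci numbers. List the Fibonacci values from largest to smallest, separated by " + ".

75025 ≤ 119385 < 121393, so take 75025; remainder 44360
28657 ≤ 44360 < 46368, so take 28657; remainder 15703
10946 ≤ 15703 < 17711, so take 10946; remainder 4757
4181 ≤ 4757 < 6765, so take 4181; remainder 576
377 ≤ 576 < 610, so take 377; remainder 199
144 ≤ 199 < 233, so take 144; remainder 55
55 ≤ 55 < 89, so take 55; remainder 0
So 119385 = 75025 + 28657 + 10946 + 4181 + 377 + 144 + 55, with no two terms consecutive in the sequence.

75025 + 28657 + 10946 + 4181 + 377 + 144 + 55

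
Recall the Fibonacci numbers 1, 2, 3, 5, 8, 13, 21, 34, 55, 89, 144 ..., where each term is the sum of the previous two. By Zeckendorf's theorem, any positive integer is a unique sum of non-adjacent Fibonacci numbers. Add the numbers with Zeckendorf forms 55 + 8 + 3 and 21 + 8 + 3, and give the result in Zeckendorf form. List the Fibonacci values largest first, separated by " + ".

The two numbers are 66 and 32, so their sum is 98.
98 − 89 = 9
9 − 8 = 1
1 − 1 = 0

89 + 8 + 1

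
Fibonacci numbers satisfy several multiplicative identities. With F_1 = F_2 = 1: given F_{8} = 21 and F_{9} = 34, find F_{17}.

1597

By F_{2k+1} = F_k² + F_{k+1}²: F_{17} = 21² + 34² = 441 + 1156 = 1597.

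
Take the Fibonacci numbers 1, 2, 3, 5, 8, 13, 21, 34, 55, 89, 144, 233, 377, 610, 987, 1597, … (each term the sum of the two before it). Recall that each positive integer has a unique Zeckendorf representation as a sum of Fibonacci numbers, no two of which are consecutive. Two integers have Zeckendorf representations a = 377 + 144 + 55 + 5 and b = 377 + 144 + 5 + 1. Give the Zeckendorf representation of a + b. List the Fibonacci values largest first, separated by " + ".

987 + 89 + 21 + 8 + 3

The two numbers are 581 and 527, so their sum is 1108.
987 ≤ 1108 < 1597, so take 987; remainder 121
89 ≤ 121 < 144, so take 89; remainder 32
21 ≤ 32 < 34, so take 21; remainder 11
8 ≤ 11 < 13, so take 8; remainder 3
3 ≤ 3 < 5, so take 3; remainder 0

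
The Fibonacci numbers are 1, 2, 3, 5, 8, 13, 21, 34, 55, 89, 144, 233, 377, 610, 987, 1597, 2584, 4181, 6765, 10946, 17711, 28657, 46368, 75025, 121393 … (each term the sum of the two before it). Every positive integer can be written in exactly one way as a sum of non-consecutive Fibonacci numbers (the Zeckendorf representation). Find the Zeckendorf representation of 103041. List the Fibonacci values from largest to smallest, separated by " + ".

Greedily peel off the largest Fibonacci term at each step:
103041: greatest Fibonacci not exceeding it is 75025, leaving 28016
28016: greatest Fibonacci not exceeding it is 17711, leaving 10305
10305: greatest Fibonacci not exceeding it is 6765, leaving 3540
3540: greatest Fibonacci not exceeding it is 2584, leaving 956
956: greatest Fibonacci not exceeding it is 610, leaving 346
346: greatest Fibonacci not exceeding it is 233, leaving 113
113: greatest Fibonacci not exceeding it is 89, leaving 24
24: greatest Fibonacci not exceeding it is 21, leaving 3
3: greatest Fibonacci not exceeding it is 3, leaving 0
So 103041 = 75025 + 17711 + 6765 + 2584 + 610 + 233 + 89 + 21 + 3, with no two terms consecutive in the sequence.

75025 + 17711 + 6765 + 2584 + 610 + 233 + 89 + 21 + 3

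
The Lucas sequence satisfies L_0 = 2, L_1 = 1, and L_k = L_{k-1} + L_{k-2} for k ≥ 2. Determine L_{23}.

64079

Iterating the recurrence up to L_{16} = 2207 and L_{15} = 1364:
L_{17} = L_{16} + L_{15} = 2207 + 1364 = 3571
L_{18} = L_{17} + L_{16} = 3571 + 2207 = 5778
L_{19} = L_{18} + L_{17} = 5778 + 3571 = 9349
L_{20} = L_{19} + L_{18} = 9349 + 5778 = 15127
L_{21} = L_{20} + L_{19} = 15127 + 9349 = 24476
L_{22} = L_{21} + L_{20} = 24476 + 15127 = 39603
L_{23} = L_{22} + L_{21} = 39603 + 24476 = 64079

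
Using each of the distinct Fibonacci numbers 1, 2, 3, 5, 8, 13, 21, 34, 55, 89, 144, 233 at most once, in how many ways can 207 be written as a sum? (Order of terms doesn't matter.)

207 = 144+55+8 = 144+55+5+3 = 144+34+21+8 = 144+55+5+2+1 = 144+34+21+5+3 = … (8 more), for 13 in all.

13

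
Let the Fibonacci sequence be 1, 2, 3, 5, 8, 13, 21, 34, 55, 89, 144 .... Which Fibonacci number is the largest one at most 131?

89

89 ≤ 131 < 144, so the largest Fibonacci number not exceeding 131 is 89.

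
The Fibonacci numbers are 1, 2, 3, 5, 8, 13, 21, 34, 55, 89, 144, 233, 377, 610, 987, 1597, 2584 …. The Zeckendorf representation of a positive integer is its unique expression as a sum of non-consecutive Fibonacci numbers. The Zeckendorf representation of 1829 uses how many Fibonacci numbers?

7

Greedily peel off the largest Fibonacci term at each step:
largest Fibonacci ≤ 1829 is 1597; 1829 − 1597 = 232
largest Fibonacci ≤ 232 is 144; 232 − 144 = 88
largest Fibonacci ≤ 88 is 55; 88 − 55 = 33
largest Fibonacci ≤ 33 is 21; 33 − 21 = 12
largest Fibonacci ≤ 12 is 8; 12 − 8 = 4
largest Fibonacci ≤ 4 is 3; 4 − 3 = 1
largest Fibonacci ≤ 1 is 1; 1 − 1 = 0
1829 = 1597 + 144 + 55 + 21 + 8 + 3 + 1, which has 7 terms.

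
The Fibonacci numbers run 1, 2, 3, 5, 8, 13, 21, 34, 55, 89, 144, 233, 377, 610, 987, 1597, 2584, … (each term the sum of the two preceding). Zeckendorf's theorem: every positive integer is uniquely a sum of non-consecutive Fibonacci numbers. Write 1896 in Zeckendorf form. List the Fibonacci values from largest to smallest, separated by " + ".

1597 + 233 + 55 + 8 + 3

Repeatedly subtract the largest Fibonacci number that fits:
subtract 1597 from 1896: 299 remains
subtract 233 from 299: 66 remains
subtract 55 from 66: 11 remains
subtract 8 from 11: 3 remains
subtract 3 from 3: 0 remains
So 1896 = 1597 + 233 + 55 + 8 + 3, with no two terms consecutive in the sequence.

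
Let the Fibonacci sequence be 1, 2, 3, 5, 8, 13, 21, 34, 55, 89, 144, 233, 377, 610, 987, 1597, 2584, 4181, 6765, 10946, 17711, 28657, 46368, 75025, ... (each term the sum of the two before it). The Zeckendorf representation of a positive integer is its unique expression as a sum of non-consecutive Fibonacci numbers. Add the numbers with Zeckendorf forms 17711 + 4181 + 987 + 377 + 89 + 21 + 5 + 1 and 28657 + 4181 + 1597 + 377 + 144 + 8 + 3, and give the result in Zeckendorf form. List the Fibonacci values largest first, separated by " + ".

46368 + 10946 + 987 + 34 + 3 + 1

The two numbers are 23372 and 34967, so their sum is 58339.
largest Fibonacci ≤ 58339 is 46368; 58339 − 46368 = 11971
largest Fibonacci ≤ 11971 is 10946; 11971 − 10946 = 1025
largest Fibonacci ≤ 1025 is 987; 1025 − 987 = 38
largest Fibonacci ≤ 38 is 34; 38 − 34 = 4
largest Fibonacci ≤ 4 is 3; 4 − 3 = 1
largest Fibonacci ≤ 1 is 1; 1 − 1 = 0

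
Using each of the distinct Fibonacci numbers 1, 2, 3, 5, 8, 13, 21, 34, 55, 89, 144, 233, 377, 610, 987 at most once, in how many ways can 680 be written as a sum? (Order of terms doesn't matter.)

12

Each representation comes from the Zeckendorf form by replacing some F_k with F_{k−1} + F_{k−2} where possible.
680 = 610+55+13+2 = 610+55+8+5+2 = 610+34+21+13+2 = … (9 more), for 12 in all.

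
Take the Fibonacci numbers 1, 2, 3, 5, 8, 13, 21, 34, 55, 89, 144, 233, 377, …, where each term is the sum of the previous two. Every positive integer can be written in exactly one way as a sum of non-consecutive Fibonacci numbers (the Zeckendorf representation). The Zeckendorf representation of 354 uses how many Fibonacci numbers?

Greedily peel off the largest Fibonacci term at each step:
233 ≤ 354 < 377, so take 233; remainder 121
89 ≤ 121 < 144, so take 89; remainder 32
21 ≤ 32 < 34, so take 21; remainder 11
8 ≤ 11 < 13, so take 8; remainder 3
3 ≤ 3 < 5, so take 3; remainder 0
354 = 233 + 89 + 21 + 8 + 3, which has 5 terms.

5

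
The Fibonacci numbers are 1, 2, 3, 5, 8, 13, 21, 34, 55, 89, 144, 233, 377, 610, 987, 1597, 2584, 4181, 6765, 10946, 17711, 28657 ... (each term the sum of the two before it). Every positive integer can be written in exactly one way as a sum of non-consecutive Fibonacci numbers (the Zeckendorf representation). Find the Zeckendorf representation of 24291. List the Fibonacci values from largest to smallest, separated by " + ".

17711 + 4181 + 1597 + 610 + 144 + 34 + 13 + 1

subtract 17711 from 24291: 6580 remains
subtract 4181 from 6580: 2399 remains
subtract 1597 from 2399: 802 remains
subtract 610 from 802: 192 remains
subtract 144 from 192: 48 remains
subtract 34 from 48: 14 remains
subtract 13 from 14: 1 remains
subtract 1 from 1: 0 remains
So 24291 = 17711 + 4181 + 1597 + 610 + 144 + 34 + 13 + 1, with no two terms consecutive in the sequence.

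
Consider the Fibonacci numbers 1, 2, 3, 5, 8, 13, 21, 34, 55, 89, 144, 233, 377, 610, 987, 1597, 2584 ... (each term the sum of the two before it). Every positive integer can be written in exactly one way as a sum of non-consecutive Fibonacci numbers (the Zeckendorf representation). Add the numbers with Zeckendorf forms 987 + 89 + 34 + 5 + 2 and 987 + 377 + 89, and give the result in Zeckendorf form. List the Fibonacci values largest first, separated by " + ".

1597 + 610 + 233 + 89 + 34 + 5 + 2

The two numbers are 1117 and 1453, so their sum is 2570.
take 1597 (≤ 2570); 2570 − 1597 = 973
take 610 (≤ 973); 973 − 610 = 363
take 233 (≤ 363); 363 − 233 = 130
take 89 (≤ 130); 130 − 89 = 41
take 34 (≤ 41); 41 − 34 = 7
take 5 (≤ 7); 7 − 5 = 2
take 2 (≤ 2); 2 − 2 = 0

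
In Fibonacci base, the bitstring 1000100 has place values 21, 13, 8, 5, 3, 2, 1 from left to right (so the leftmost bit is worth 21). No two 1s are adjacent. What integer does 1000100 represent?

24

Summing the place values of the 1 bits: 21 + 3 = 24.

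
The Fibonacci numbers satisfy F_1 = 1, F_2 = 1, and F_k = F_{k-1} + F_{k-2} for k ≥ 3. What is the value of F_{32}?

2178309

Iterating the recurrence up to F_{25} = 75025 and F_{24} = 46368:
F_{26} = F_{25} + F_{24} = 75025 + 46368 = 121393
F_{27} = F_{26} + F_{25} = 121393 + 75025 = 196418
F_{28} = F_{27} + F_{26} = 196418 + 121393 = 317811
F_{29} = F_{28} + F_{27} = 317811 + 196418 = 514229
F_{30} = F_{29} + F_{28} = 514229 + 317811 = 832040
F_{31} = F_{30} + F_{29} = 832040 + 514229 = 1346269
F_{32} = F_{31} + F_{30} = 1346269 + 832040 = 2178309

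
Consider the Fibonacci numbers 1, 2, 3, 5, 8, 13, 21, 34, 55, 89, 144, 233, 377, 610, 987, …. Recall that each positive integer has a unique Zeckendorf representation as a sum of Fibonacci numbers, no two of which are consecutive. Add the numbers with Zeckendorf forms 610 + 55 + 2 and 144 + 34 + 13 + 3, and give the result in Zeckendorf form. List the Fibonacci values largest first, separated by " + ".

The two numbers are 667 and 194, so their sum is 861.
861: greatest Fibonacci not exceeding it is 610, leaving 251
251: greatest Fibonacci not exceeding it is 233, leaving 18
18: greatest Fibonacci not exceeding it is 13, leaving 5
5: greatest Fibonacci not exceeding it is 5, leaving 0

610 + 233 + 13 + 5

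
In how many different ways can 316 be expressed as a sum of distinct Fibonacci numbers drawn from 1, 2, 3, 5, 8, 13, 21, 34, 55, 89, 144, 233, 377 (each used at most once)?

6

Each representation comes from the Zeckendorf form by replacing some F_k with F_{k−1} + F_{k−2} where possible.
316 = 233+55+21+5+2 = 233+55+13+8+5+2 = 144+89+55+21+5+2 = 233+34+21+13+8+5+2 = … (2 more), for 6 in all.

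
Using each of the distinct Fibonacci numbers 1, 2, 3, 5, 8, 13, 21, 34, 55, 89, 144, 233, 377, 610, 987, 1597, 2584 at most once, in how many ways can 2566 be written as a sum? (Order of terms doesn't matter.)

2566 = 1597+610+233+89+34+3 = 1597+610+233+89+34+2+1 = 1597+610+233+89+21+13+3 = … (19 more), for 22 in all.

22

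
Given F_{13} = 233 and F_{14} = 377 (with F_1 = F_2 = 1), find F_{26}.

121393

By the doubling identity F_{2k} = F_k(2F_{k+1} − F_k): F_{26} = 233·(2·377 − 233) = 233·521 = 121393.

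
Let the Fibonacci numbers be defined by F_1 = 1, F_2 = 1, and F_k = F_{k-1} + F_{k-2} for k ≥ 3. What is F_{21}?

10946

Iterating the recurrence up to F_{16} = 987 and F_{15} = 610:
F_{17} = F_{16} + F_{15} = 987 + 610 = 1597
F_{18} = F_{17} + F_{16} = 1597 + 987 = 2584
F_{19} = F_{18} + F_{17} = 2584 + 1597 = 4181
F_{20} = F_{19} + F_{18} = 4181 + 2584 = 6765
F_{21} = F_{20} + F_{19} = 6765 + 4181 = 10946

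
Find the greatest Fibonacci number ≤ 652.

610 ≤ 652 < 987, so the largest Fibonacci number not exceeding 652 is 610.

610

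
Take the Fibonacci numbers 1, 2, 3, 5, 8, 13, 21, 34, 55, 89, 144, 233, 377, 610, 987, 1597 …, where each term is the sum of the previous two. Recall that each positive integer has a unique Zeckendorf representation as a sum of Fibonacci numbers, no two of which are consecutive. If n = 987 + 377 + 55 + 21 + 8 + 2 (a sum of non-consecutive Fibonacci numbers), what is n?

1450

987 + 377 + 55 + 21 + 8 + 2 = 1450.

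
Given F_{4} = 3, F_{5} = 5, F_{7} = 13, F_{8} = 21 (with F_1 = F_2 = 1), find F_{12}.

By the addition formula F_{m+n} = F_m F_{n+1} + F_{m−1} F_n with m=5, n=7: F_{12} = 5·21 + 3·13 = 105 + 39 = 144.

144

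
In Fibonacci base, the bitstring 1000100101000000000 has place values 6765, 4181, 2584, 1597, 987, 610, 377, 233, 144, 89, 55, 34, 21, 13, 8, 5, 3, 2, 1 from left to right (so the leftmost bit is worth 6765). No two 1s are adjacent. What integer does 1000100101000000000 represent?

8074

Summing the place values of the 1 bits: 6765 + 987 + 233 + 89 = 8074.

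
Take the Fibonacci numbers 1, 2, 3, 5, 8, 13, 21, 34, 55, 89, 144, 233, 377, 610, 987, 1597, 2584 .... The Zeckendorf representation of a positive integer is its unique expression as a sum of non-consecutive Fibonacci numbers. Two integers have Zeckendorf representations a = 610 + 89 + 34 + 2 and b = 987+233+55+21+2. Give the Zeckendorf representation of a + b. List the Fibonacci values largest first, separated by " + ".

1597 + 377 + 55 + 3 + 1

The two numbers are 735 and 1298, so their sum is 2033.
Greedy algorithm:
take 1597 (≤ 2033); 2033 − 1597 = 436
take 377 (≤ 436); 436 − 377 = 59
take 55 (≤ 59); 59 − 55 = 4
take 3 (≤ 4); 4 − 3 = 1
take 1 (≤ 1); 1 − 1 = 0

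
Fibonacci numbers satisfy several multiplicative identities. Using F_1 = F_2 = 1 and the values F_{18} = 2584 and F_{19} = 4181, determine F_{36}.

By the doubling identity F_{2k} = F_k(2F_{k+1} − F_k): F_{36} = 2584·(2·4181 − 2584) = 2584·5778 = 14930352.

14930352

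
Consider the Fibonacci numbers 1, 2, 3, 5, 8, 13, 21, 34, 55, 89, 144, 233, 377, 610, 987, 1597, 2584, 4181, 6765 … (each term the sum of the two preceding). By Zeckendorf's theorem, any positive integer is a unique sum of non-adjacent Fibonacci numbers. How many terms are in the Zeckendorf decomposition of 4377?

5

Greedy algorithm:
largest Fibonacci ≤ 4377 is 4181; 4377 − 4181 = 196
largest Fibonacci ≤ 196 is 144; 196 − 144 = 52
largest Fibonacci ≤ 52 is 34; 52 − 34 = 18
largest Fibonacci ≤ 18 is 13; 18 − 13 = 5
largest Fibonacci ≤ 5 is 5; 5 − 5 = 0
4377 = 4181 + 144 + 34 + 13 + 5, which has 5 terms.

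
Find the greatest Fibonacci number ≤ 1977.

1597

1597 ≤ 1977 < 2584, so the largest Fibonacci number not exceeding 1977 is 1597.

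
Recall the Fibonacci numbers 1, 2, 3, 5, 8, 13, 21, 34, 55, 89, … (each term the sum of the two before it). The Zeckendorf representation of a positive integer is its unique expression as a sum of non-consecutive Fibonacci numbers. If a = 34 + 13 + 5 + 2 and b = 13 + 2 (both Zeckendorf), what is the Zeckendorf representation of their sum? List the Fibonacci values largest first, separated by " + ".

55 + 13 + 1

The two numbers are 54 and 15, so their sum is 69.
Greedy algorithm:
55 ≤ 69 < 89, so take 55; remainder 14
13 ≤ 14 < 21, so take 13; remainder 1
1 ≤ 1 < 2, so take 1; remainder 0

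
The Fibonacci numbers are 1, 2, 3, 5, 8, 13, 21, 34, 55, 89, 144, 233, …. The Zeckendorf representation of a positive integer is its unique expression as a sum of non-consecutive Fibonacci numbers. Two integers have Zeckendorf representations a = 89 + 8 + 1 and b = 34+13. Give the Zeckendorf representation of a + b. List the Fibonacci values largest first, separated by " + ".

144 + 1

The two numbers are 98 and 47, so their sum is 145.
Repeatedly subtract the largest Fibonacci number that fits:
144 ≤ 145 < 233, so take 144; remainder 1
1 ≤ 1 < 2, so take 1; remainder 0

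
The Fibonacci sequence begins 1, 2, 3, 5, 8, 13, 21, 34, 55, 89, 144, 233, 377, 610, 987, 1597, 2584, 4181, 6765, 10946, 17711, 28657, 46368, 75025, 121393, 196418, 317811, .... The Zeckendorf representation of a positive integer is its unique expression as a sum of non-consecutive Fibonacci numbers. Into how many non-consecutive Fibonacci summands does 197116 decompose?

7

take 196418 (≤ 197116); 197116 − 196418 = 698
take 610 (≤ 698); 698 − 610 = 88
take 55 (≤ 88); 88 − 55 = 33
take 21 (≤ 33); 33 − 21 = 12
take 8 (≤ 12); 12 − 8 = 4
take 3 (≤ 4); 4 − 3 = 1
take 1 (≤ 1); 1 − 1 = 0
197116 = 196418 + 610 + 55 + 21 + 8 + 3 + 1, which has 7 terms.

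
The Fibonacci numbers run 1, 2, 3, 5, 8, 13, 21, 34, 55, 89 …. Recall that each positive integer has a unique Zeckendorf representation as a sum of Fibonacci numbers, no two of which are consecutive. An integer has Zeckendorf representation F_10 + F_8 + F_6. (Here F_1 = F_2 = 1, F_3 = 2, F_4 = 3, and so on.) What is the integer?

84

F_10 + F_8 + F_6 = 55 + 21 + 8 = 84.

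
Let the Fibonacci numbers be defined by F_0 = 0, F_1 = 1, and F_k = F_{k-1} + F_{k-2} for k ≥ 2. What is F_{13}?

Iterating the recurrence up to F_{8} = 21 and F_{7} = 13:
F_{9} = F_{8} + F_{7} = 21 + 13 = 34
F_{10} = F_{9} + F_{8} = 34 + 21 = 55
F_{11} = F_{10} + F_{9} = 55 + 34 = 89
F_{12} = F_{11} + F_{10} = 89 + 55 = 144
F_{13} = F_{12} + F_{11} = 144 + 89 = 233

233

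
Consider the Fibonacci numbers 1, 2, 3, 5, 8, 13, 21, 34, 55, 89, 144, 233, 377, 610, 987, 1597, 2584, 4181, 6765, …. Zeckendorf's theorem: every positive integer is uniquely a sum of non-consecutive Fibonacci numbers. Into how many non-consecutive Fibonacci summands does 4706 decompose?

5

Greedy algorithm:
4181 ≤ 4706 < 6765, so take 4181; remainder 525
377 ≤ 525 < 610, so take 377; remainder 148
144 ≤ 148 < 233, so take 144; remainder 4
3 ≤ 4 < 5, so take 3; remainder 1
1 ≤ 1 < 2, so take 1; remainder 0
4706 = 4181 + 377 + 144 + 3 + 1, which has 5 terms.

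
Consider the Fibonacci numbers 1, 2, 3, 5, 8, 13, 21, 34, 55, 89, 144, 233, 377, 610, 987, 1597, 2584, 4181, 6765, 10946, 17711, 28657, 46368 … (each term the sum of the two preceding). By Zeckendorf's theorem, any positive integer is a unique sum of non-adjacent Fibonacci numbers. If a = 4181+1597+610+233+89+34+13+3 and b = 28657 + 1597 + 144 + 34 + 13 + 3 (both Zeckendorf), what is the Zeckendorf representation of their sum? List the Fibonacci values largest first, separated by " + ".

The two numbers are 6760 and 30448, so their sum is 37208.
Repeatedly subtract the largest Fibonacci number that fits:
37208: greatest Fibonacci not exceeding it is 28657, leaving 8551
8551: greatest Fibonacci not exceeding it is 6765, leaving 1786
1786: greatest Fibonacci not exceeding it is 1597, leaving 189
189: greatest Fibonacci not exceeding it is 144, leaving 45
45: greatest Fibonacci not exceeding it is 34, leaving 11
11: greatest Fibonacci not exceeding it is 8, leaving 3
3: greatest Fibonacci not exceeding it is 3, leaving 0

28657 + 6765 + 1597 + 144 + 34 + 8 + 3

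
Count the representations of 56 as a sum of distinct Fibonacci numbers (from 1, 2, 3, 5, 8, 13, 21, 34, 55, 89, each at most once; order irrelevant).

Each representation comes from the Zeckendorf form by replacing some F_k with F_{k−1} + F_{k−2} where possible.
56 = 55+1 = 34+21+1 = 34+13+8+1 = 34+13+5+3+1 — 4 representations.

4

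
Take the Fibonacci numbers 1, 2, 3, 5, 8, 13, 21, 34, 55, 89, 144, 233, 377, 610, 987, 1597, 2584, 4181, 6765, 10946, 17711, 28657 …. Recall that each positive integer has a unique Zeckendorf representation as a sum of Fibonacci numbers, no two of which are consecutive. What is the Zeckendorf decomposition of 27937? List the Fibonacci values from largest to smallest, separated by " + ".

17711 + 6765 + 2584 + 610 + 233 + 34

Greedily peel off the largest Fibonacci term at each step:
take 17711 (≤ 27937); 27937 − 17711 = 10226
take 6765 (≤ 10226); 10226 − 6765 = 3461
take 2584 (≤ 3461); 3461 − 2584 = 877
take 610 (≤ 877); 877 − 610 = 267
take 233 (≤ 267); 267 − 233 = 34
take 34 (≤ 34); 34 − 34 = 0
So 27937 = 17711 + 6765 + 2584 + 610 + 233 + 34, with no two terms consecutive in the sequence.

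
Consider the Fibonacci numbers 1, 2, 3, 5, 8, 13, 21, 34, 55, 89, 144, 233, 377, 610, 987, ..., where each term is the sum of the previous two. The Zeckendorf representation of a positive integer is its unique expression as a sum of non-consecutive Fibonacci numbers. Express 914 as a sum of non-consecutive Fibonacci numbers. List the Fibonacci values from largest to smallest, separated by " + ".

610 + 233 + 55 + 13 + 3

914 − 610 = 304
304 − 233 = 71
71 − 55 = 16
16 − 13 = 3
3 − 3 = 0
So 914 = 610 + 233 + 55 + 13 + 3, with no two terms consecutive in the sequence.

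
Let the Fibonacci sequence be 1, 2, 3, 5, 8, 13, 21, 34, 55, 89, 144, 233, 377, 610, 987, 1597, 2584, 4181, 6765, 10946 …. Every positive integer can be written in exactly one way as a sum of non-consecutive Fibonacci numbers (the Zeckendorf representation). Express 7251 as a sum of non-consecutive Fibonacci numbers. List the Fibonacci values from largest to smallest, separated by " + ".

6765 + 377 + 89 + 13 + 5 + 2

subtract 6765 from 7251: 486 remains
subtract 377 from 486: 109 remains
subtract 89 from 109: 20 remains
subtract 13 from 20: 7 remains
subtract 5 from 7: 2 remains
subtract 2 from 2: 0 remains
So 7251 = 6765 + 377 + 89 + 13 + 5 + 2, with no two terms consecutive in the sequence.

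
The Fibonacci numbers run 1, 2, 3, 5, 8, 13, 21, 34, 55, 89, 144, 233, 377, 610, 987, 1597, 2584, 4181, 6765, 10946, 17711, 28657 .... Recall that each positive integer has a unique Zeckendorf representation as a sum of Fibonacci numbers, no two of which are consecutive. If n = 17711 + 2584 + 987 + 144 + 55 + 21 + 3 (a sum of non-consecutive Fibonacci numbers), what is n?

17711 + 2584 + 987 + 144 + 55 + 21 + 3 = 21505.

21505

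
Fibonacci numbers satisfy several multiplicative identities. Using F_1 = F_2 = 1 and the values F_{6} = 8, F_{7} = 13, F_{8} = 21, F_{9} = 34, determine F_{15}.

610

By the addition formula F_{m+n} = F_m F_{n+1} + F_{m−1} F_n with m=7, n=8: F_{15} = 13·34 + 8·21 = 442 + 168 = 610.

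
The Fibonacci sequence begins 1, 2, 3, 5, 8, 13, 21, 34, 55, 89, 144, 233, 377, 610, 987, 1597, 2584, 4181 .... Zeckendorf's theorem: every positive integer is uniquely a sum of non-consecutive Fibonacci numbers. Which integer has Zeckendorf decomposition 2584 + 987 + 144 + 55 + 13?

3783

2584 + 987 + 144 + 55 + 13 = 3783.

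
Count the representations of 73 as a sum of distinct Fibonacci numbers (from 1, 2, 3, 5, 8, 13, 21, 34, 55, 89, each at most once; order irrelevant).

73 = 55+13+5 = 55+13+3+2 = 34+21+13+5 = … (3 more), for 6 in all.

6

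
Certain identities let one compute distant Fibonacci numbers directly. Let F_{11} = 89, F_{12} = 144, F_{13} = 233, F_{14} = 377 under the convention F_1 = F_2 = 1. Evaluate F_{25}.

By the addition formula F_{m+n} = F_m F_{n+1} + F_{m−1} F_n with m=14, n=11: F_{25} = 377·144 + 233·89 = 54288 + 20737 = 75025.

75025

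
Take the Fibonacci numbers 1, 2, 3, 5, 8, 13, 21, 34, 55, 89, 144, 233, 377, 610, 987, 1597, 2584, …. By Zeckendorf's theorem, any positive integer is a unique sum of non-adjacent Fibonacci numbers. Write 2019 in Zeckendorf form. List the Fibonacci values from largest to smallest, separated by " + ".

1597 ≤ 2019 < 2584, so take 1597; remainder 422
377 ≤ 422 < 610, so take 377; remainder 45
34 ≤ 45 < 55, so take 34; remainder 11
8 ≤ 11 < 13, so take 8; remainder 3
3 ≤ 3 < 5, so take 3; remainder 0
So 2019 = 1597 + 377 + 34 + 8 + 3, with no two terms consecutive in the sequence.

1597 + 377 + 34 + 8 + 3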